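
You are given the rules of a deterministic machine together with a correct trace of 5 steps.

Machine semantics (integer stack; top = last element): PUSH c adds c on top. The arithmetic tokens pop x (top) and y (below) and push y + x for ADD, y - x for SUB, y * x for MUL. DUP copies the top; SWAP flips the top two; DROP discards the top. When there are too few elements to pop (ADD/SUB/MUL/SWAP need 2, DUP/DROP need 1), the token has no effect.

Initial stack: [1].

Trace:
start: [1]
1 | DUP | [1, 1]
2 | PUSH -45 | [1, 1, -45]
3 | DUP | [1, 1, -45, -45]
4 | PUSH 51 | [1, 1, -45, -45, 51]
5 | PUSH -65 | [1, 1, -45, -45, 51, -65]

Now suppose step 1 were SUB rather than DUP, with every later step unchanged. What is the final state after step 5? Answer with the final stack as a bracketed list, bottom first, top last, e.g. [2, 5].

(re-executing from step 1 with the substitution; state before step 1: [1])
1 | SUB | [1]
2 | PUSH -45 | [1, -45]
3 | DUP | [1, -45, -45]
4 | PUSH 51 | [1, -45, -45, 51]
5 | PUSH -65 | [1, -45, -45, 51, -65]

[1, -45, -45, 51, -65]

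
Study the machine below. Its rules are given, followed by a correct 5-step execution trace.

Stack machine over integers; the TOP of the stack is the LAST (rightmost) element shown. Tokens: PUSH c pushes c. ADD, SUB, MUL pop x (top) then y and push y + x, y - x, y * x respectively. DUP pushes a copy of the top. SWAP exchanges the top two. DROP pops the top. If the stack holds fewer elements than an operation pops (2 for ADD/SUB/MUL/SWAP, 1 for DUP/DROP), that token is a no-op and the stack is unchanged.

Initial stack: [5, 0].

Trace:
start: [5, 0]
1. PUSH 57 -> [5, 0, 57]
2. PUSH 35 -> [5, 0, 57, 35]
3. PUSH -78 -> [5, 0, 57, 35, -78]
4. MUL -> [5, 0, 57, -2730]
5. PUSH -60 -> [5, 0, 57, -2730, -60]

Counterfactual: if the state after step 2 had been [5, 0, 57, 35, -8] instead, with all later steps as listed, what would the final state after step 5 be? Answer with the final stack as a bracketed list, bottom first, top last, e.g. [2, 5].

state after step 2 := [5, 0, 57, 35, -8]
3. PUSH -78 -> [5, 0, 57, 35, -8, -78]
4. MUL -> [5, 0, 57, 35, 624]
5. PUSH -60 -> [5, 0, 57, 35, 624, -60]

[5, 0, 57, 35, 624, -60]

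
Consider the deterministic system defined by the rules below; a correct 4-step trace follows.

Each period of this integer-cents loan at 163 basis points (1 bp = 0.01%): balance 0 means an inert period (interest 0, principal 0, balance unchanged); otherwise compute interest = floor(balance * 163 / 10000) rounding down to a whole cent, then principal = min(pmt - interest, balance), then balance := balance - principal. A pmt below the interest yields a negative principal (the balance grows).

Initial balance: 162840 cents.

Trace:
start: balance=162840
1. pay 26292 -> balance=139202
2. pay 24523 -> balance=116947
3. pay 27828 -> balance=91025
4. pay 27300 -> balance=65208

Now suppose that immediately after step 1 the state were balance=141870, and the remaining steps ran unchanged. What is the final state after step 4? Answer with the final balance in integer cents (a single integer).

68009

state after step 1 := balance=141870
2. pay 24523 -> balance=119659
3. pay 27828 -> balance=93781
4. pay 27300 -> balance=68009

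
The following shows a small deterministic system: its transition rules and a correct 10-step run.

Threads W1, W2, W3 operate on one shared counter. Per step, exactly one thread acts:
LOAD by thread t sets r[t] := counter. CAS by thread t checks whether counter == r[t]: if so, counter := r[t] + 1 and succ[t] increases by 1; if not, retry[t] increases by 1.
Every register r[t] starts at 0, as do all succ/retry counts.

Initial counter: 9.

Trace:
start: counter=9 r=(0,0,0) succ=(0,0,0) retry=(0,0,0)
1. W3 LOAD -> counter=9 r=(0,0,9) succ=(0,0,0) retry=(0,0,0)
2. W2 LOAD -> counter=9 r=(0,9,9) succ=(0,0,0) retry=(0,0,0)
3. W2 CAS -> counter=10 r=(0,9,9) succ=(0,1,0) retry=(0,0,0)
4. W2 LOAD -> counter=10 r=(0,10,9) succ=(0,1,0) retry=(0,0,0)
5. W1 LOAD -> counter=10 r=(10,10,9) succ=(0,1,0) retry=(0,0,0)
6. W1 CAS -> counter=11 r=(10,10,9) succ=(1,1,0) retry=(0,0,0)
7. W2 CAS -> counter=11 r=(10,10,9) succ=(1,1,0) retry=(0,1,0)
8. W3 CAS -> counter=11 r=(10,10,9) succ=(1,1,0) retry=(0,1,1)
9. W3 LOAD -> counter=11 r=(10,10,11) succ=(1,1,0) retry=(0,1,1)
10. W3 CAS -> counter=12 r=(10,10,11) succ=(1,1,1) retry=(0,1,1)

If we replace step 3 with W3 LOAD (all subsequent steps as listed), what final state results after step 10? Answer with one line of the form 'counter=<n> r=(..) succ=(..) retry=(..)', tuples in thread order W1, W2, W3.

counter=11 r=(9,9,10) succ=(1,0,1) retry=(0,1,1)

(re-executing from step 3 with the substitution; state before step 3: counter=9 r=(0,9,9) succ=(0,0,0) retry=(0,0,0))
3. W3 LOAD -> counter=9 r=(0,9,9) succ=(0,0,0) retry=(0,0,0)
4. W2 LOAD -> counter=9 r=(0,9,9) succ=(0,0,0) retry=(0,0,0)
5. W1 LOAD -> counter=9 r=(9,9,9) succ=(0,0,0) retry=(0,0,0)
6. W1 CAS -> counter=10 r=(9,9,9) succ=(1,0,0) retry=(0,0,0)
7. W2 CAS -> counter=10 r=(9,9,9) succ=(1,0,0) retry=(0,1,0)
8. W3 CAS -> counter=10 r=(9,9,9) succ=(1,0,0) retry=(0,1,1)
9. W3 LOAD -> counter=10 r=(9,9,10) succ=(1,0,0) retry=(0,1,1)
10. W3 CAS -> counter=11 r=(9,9,10) succ=(1,0,1) retry=(0,1,1)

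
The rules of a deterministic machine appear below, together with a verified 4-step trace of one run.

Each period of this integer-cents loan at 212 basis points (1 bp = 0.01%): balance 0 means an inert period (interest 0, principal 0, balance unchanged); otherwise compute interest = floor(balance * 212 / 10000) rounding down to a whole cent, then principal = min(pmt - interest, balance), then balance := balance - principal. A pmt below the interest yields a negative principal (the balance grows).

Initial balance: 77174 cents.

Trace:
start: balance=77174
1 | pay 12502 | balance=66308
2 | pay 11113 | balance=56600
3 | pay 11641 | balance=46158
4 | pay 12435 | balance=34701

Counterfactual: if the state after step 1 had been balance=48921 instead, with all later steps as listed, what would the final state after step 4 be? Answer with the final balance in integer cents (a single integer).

state after step 1 := balance=48921
2 | pay 11113 | balance=38845
3 | pay 11641 | balance=28027
4 | pay 12435 | balance=16186

16186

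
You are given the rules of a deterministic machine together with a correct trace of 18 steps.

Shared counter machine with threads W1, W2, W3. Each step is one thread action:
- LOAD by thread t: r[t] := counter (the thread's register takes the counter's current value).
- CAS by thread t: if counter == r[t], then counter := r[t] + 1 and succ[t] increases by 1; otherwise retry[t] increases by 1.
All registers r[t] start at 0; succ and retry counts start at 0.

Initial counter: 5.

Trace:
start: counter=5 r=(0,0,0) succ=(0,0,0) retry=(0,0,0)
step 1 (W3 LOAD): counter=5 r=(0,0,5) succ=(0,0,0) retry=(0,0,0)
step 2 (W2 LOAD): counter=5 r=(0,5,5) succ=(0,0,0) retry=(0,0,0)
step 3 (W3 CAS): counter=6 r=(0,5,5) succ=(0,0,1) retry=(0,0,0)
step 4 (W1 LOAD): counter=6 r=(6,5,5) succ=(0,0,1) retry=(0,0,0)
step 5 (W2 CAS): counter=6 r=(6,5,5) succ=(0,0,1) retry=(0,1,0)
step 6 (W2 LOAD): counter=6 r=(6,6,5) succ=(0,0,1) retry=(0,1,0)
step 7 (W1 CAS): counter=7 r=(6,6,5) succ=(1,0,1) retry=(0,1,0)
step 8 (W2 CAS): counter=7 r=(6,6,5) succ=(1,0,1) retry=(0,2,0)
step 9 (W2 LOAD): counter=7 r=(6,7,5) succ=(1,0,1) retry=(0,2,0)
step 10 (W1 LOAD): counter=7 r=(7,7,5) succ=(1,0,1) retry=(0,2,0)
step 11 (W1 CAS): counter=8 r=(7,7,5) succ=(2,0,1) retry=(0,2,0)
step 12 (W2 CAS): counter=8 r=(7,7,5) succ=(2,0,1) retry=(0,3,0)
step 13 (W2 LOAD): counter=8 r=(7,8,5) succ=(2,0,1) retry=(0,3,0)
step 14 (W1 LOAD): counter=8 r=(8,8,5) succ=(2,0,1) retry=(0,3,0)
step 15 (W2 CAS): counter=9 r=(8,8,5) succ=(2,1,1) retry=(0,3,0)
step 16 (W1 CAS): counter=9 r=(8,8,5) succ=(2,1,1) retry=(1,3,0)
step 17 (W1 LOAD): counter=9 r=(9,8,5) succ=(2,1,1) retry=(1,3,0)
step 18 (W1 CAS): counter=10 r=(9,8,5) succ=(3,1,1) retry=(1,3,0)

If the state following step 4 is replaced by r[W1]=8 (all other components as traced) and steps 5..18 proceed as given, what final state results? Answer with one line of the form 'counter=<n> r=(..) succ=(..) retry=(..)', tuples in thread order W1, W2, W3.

state after step 4 := counter=6 r=(8,5,5) succ=(0,0,1) retry=(0,0,0)
step 5 (W2 CAS): counter=6 r=(8,5,5) succ=(0,0,1) retry=(0,1,0)
step 6 (W2 LOAD): counter=6 r=(8,6,5) succ=(0,0,1) retry=(0,1,0)
step 7 (W1 CAS): counter=6 r=(8,6,5) succ=(0,0,1) retry=(1,1,0)
step 8 (W2 CAS): counter=7 r=(8,6,5) succ=(0,1,1) retry=(1,1,0)
step 9 (W2 LOAD): counter=7 r=(8,7,5) succ=(0,1,1) retry=(1,1,0)
step 10 (W1 LOAD): counter=7 r=(7,7,5) succ=(0,1,1) retry=(1,1,0)
step 11 (W1 CAS): counter=8 r=(7,7,5) succ=(1,1,1) retry=(1,1,0)
step 12 (W2 CAS): counter=8 r=(7,7,5) succ=(1,1,1) retry=(1,2,0)
step 13 (W2 LOAD): counter=8 r=(7,8,5) succ=(1,1,1) retry=(1,2,0)
step 14 (W1 LOAD): counter=8 r=(8,8,5) succ=(1,1,1) retry=(1,2,0)
step 15 (W2 CAS): counter=9 r=(8,8,5) succ=(1,2,1) retry=(1,2,0)
step 16 (W1 CAS): counter=9 r=(8,8,5) succ=(1,2,1) retry=(2,2,0)
step 17 (W1 LOAD): counter=9 r=(9,8,5) succ=(1,2,1) retry=(2,2,0)
step 18 (W1 CAS): counter=10 r=(9,8,5) succ=(2,2,1) retry=(2,2,0)

counter=10 r=(9,8,5) succ=(2,2,1) retry=(2,2,0)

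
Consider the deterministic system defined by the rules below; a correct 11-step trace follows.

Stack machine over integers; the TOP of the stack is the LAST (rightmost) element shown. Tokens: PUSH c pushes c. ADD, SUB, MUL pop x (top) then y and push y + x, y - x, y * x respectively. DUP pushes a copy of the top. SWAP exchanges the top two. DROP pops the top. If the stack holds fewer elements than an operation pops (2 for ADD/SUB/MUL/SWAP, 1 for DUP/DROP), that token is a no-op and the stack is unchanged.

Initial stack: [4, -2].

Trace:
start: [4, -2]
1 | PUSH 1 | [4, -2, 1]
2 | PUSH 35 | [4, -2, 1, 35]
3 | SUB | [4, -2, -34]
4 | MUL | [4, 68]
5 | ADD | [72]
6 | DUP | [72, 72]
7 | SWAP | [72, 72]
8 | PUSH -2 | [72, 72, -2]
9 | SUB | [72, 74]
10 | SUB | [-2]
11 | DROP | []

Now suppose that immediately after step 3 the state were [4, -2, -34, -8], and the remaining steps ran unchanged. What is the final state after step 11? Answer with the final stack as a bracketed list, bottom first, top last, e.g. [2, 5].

[4]

state after step 3 := [4, -2, -34, -8]
4 | MUL | [4, -2, 272]
5 | ADD | [4, 270]
6 | DUP | [4, 270, 270]
7 | SWAP | [4, 270, 270]
8 | PUSH -2 | [4, 270, 270, -2]
9 | SUB | [4, 270, 272]
10 | SUB | [4, -2]
11 | DROP | [4]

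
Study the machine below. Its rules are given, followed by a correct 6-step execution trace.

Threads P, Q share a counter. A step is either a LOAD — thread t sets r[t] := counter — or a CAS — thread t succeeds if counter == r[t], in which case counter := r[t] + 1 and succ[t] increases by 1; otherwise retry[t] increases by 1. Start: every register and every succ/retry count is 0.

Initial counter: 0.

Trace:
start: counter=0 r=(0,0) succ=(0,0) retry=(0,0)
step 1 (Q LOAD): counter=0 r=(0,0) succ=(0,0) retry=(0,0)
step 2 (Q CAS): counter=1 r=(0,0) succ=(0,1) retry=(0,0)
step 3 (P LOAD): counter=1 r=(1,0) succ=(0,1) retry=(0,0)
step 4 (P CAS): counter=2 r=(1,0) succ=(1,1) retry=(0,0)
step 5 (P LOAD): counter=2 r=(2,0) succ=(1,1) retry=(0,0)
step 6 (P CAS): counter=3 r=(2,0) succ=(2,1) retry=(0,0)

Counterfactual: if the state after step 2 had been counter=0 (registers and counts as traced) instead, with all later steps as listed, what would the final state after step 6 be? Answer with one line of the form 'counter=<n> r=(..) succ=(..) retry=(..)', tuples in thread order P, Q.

state after step 2 := counter=0 r=(0,0) succ=(0,1) retry=(0,0)
step 3 (P LOAD): counter=0 r=(0,0) succ=(0,1) retry=(0,0)
step 4 (P CAS): counter=1 r=(0,0) succ=(1,1) retry=(0,0)
step 5 (P LOAD): counter=1 r=(1,0) succ=(1,1) retry=(0,0)
step 6 (P CAS): counter=2 r=(1,0) succ=(2,1) retry=(0,0)

counter=2 r=(1,0) succ=(2,1) retry=(0,0)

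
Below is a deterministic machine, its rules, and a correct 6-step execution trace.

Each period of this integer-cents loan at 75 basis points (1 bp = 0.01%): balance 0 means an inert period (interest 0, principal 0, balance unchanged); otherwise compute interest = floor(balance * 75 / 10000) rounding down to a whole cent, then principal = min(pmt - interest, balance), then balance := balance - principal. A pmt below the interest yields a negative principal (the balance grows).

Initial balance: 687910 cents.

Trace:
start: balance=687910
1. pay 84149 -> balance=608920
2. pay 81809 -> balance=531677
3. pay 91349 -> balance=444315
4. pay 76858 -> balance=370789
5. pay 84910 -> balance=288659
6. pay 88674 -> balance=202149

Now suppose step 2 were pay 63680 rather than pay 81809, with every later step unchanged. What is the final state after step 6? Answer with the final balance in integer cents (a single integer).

(re-executing from step 2 with the substitution; state before step 2: balance=608920)
2. pay 63680 -> balance=549806
3. pay 91349 -> balance=462580
4. pay 76858 -> balance=389191
5. pay 84910 -> balance=307199
6. pay 88674 -> balance=220828

220828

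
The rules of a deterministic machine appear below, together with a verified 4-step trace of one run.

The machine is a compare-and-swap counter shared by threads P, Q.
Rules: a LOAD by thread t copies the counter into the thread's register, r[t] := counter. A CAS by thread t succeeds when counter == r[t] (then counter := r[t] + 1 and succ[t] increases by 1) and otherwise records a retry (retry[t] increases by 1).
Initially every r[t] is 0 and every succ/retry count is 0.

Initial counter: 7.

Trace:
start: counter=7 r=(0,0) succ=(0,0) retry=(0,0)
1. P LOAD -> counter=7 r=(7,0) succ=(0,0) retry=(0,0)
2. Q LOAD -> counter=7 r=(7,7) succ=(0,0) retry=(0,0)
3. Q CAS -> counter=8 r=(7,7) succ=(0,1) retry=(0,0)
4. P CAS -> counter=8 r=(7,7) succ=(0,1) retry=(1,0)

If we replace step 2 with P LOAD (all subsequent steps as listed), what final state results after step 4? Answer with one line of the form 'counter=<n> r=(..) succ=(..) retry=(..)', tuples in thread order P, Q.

counter=8 r=(7,0) succ=(1,0) retry=(0,1)

(re-executing from step 2 with the substitution; state before step 2: counter=7 r=(7,0) succ=(0,0) retry=(0,0))
2. P LOAD -> counter=7 r=(7,0) succ=(0,0) retry=(0,0)
3. Q CAS -> counter=7 r=(7,0) succ=(0,0) retry=(0,1)
4. P CAS -> counter=8 r=(7,0) succ=(1,0) retry=(0,1)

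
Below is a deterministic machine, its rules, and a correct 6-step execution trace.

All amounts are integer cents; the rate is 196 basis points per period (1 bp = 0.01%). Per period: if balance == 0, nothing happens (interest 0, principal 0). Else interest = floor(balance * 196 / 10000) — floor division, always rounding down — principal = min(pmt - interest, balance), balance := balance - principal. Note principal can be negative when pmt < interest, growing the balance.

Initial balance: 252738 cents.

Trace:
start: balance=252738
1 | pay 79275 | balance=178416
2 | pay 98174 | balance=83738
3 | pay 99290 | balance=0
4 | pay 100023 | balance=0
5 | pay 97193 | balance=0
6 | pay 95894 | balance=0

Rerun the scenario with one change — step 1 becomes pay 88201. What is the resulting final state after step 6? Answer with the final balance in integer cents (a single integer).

0

(re-executing from step 1 with the substitution; state before step 1: balance=252738)
1 | pay 88201 | balance=169490
2 | pay 98174 | balance=74638
3 | pay 99290 | balance=0
4 | pay 100023 | balance=0
5 | pay 97193 | balance=0
6 | pay 95894 | balance=0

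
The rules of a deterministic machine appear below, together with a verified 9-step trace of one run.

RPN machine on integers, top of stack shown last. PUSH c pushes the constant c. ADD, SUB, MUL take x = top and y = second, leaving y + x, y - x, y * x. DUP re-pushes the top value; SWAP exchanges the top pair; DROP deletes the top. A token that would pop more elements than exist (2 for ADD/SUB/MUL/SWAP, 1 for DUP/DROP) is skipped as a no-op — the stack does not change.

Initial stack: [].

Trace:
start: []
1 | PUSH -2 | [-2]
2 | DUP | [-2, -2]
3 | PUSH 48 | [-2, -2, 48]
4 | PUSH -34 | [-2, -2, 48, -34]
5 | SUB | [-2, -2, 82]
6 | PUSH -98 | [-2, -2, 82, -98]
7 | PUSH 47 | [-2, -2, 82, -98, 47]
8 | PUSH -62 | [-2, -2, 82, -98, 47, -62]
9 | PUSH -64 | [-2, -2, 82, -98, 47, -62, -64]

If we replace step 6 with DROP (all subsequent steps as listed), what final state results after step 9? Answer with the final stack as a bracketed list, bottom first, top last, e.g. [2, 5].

(re-executing from step 6 with the substitution; state before step 6: [-2, -2, 82])
6 | DROP | [-2, -2]
7 | PUSH 47 | [-2, -2, 47]
8 | PUSH -62 | [-2, -2, 47, -62]
9 | PUSH -64 | [-2, -2, 47, -62, -64]

[-2, -2, 47, -62, -64]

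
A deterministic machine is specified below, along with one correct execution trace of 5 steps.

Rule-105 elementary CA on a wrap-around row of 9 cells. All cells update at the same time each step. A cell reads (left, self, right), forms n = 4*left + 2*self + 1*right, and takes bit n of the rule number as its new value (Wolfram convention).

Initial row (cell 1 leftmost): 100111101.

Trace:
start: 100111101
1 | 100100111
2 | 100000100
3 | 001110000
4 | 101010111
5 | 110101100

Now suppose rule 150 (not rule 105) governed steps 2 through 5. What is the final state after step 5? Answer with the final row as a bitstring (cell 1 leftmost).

(re-executing steps 2..5 under rule 150; state before step 2: 100100111)
2 | 011111011
3 | 001110000
4 | 010101000
5 | 110101100

110101100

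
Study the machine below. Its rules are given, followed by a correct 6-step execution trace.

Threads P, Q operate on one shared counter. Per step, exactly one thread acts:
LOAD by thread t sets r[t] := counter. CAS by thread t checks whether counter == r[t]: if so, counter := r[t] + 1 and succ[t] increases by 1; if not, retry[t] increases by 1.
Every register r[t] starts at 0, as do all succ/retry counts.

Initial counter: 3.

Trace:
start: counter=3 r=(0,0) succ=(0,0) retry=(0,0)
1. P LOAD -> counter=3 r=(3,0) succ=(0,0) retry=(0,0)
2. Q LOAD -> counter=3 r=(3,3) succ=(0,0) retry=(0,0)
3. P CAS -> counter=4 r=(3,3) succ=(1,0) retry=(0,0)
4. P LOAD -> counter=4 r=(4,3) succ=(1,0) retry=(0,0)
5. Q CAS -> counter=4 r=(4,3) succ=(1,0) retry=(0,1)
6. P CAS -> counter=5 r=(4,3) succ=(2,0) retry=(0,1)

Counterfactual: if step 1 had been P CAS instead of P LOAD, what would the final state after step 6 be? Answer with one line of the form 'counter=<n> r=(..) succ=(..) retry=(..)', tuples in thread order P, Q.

(re-executing from step 1 with the substitution; state before step 1: counter=3 r=(0,0) succ=(0,0) retry=(0,0))
1. P CAS -> counter=3 r=(0,0) succ=(0,0) retry=(1,0)
2. Q LOAD -> counter=3 r=(0,3) succ=(0,0) retry=(1,0)
3. P CAS -> counter=3 r=(0,3) succ=(0,0) retry=(2,0)
4. P LOAD -> counter=3 r=(3,3) succ=(0,0) retry=(2,0)
5. Q CAS -> counter=4 r=(3,3) succ=(0,1) retry=(2,0)
6. P CAS -> counter=4 r=(3,3) succ=(0,1) retry=(3,0)

counter=4 r=(3,3) succ=(0,1) retry=(3,0)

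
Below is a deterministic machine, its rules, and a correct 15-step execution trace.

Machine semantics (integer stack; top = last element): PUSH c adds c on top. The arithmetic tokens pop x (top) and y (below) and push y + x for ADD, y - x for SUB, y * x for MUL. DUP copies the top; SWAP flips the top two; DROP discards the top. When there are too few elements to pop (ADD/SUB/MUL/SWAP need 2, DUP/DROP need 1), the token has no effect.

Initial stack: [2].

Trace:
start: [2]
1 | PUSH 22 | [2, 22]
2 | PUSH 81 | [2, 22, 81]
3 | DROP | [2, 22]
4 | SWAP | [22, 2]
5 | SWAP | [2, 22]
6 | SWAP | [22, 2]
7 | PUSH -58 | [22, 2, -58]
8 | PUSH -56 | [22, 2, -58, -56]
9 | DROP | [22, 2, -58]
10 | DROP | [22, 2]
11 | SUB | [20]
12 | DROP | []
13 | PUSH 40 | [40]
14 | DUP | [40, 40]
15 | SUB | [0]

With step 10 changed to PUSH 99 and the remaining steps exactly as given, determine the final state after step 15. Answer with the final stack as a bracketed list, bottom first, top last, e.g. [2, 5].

(re-executing from step 10 with the substitution; state before step 10: [22, 2, -58])
10 | PUSH 99 | [22, 2, -58, 99]
11 | SUB | [22, 2, -157]
12 | DROP | [22, 2]
13 | PUSH 40 | [22, 2, 40]
14 | DUP | [22, 2, 40, 40]
15 | SUB | [22, 2, 0]

[22, 2, 0]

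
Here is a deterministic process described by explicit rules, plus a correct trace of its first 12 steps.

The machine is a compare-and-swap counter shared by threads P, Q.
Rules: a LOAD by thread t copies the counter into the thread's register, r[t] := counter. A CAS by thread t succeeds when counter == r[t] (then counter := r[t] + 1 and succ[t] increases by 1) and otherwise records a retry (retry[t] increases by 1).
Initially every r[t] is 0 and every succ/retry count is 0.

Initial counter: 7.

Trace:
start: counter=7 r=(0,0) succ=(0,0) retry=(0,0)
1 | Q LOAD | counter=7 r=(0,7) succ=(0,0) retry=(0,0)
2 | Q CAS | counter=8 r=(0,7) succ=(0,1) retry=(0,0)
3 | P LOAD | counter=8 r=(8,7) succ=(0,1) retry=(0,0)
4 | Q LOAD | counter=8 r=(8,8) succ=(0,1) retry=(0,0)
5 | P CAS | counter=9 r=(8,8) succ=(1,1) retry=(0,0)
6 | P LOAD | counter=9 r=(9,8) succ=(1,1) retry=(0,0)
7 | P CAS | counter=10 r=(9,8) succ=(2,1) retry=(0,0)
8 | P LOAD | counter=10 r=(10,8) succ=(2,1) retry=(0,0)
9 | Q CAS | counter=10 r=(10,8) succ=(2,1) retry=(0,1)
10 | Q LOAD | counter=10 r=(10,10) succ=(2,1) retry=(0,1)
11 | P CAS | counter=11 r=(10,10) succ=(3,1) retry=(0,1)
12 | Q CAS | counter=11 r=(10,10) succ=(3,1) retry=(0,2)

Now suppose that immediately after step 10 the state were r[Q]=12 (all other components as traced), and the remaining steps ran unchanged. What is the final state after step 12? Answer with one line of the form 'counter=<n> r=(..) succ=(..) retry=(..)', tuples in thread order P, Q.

state after step 10 := counter=10 r=(10,12) succ=(2,1) retry=(0,1)
11 | P CAS | counter=11 r=(10,12) succ=(3,1) retry=(0,1)
12 | Q CAS | counter=11 r=(10,12) succ=(3,1) retry=(0,2)

counter=11 r=(10,12) succ=(3,1) retry=(0,2)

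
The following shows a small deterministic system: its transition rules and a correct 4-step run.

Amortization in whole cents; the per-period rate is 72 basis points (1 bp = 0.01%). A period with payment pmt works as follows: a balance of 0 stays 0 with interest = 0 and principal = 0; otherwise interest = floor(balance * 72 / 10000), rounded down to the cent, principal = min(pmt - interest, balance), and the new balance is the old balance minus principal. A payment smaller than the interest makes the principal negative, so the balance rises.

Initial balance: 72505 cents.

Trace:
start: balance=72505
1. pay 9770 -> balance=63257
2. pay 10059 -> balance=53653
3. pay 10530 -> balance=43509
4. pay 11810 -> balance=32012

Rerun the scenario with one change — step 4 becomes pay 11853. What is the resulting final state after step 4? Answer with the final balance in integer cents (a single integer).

(re-executing from step 4 with the substitution; state before step 4: balance=43509)
4. pay 11853 -> balance=31969

31969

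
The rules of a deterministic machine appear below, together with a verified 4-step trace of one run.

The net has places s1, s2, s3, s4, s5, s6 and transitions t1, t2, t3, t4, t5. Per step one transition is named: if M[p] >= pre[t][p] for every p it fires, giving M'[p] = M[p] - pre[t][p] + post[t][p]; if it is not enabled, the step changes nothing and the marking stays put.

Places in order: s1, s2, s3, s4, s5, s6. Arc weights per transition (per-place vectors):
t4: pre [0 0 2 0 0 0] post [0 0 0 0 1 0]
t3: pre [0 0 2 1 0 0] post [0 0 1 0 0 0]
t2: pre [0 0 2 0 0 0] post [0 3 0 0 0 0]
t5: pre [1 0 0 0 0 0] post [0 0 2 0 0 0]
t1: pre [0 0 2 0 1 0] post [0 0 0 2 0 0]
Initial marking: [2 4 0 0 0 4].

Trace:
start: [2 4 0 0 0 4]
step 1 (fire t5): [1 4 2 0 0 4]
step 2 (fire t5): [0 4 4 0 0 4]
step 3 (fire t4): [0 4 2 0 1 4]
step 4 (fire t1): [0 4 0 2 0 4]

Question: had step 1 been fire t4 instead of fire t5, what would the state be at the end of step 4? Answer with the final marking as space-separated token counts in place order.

1 4 0 0 1 4

(re-executing from step 1 with the substitution; state before step 1: [2 4 0 0 0 4])
step 1 (fire t4): [2 4 0 0 0 4]
step 2 (fire t5): [1 4 2 0 0 4]
step 3 (fire t4): [1 4 0 0 1 4]
step 4 (fire t1): [1 4 0 0 1 4]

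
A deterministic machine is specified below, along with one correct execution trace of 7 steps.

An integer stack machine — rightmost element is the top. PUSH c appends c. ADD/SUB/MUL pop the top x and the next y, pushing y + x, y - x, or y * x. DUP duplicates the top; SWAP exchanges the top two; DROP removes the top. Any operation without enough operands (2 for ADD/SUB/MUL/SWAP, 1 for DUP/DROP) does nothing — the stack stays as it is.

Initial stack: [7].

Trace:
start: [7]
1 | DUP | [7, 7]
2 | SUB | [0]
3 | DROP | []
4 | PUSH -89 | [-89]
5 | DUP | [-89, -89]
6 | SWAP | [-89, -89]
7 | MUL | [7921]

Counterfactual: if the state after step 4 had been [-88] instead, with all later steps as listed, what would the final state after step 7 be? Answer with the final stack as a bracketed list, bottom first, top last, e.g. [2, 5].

state after step 4 := [-88]
5 | DUP | [-88, -88]
6 | SWAP | [-88, -88]
7 | MUL | [7744]

[7744]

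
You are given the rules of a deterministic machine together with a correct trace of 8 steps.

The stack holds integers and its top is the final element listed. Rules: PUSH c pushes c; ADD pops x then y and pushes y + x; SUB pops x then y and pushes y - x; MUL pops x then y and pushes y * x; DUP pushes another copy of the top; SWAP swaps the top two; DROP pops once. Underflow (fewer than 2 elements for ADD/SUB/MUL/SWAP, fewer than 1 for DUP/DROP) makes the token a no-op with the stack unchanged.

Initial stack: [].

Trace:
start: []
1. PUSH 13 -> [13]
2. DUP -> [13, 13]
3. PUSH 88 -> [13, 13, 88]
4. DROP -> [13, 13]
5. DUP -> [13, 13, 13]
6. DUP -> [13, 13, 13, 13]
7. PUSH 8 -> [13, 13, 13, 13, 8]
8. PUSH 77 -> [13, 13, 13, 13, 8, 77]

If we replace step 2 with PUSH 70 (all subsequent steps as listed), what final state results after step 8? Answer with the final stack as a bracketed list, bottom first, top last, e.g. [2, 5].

[13, 70, 70, 70, 8, 77]

(re-executing from step 2 with the substitution; state before step 2: [13])
2. PUSH 70 -> [13, 70]
3. PUSH 88 -> [13, 70, 88]
4. DROP -> [13, 70]
5. DUP -> [13, 70, 70]
6. DUP -> [13, 70, 70, 70]
7. PUSH 8 -> [13, 70, 70, 70, 8]
8. PUSH 77 -> [13, 70, 70, 70, 8, 77]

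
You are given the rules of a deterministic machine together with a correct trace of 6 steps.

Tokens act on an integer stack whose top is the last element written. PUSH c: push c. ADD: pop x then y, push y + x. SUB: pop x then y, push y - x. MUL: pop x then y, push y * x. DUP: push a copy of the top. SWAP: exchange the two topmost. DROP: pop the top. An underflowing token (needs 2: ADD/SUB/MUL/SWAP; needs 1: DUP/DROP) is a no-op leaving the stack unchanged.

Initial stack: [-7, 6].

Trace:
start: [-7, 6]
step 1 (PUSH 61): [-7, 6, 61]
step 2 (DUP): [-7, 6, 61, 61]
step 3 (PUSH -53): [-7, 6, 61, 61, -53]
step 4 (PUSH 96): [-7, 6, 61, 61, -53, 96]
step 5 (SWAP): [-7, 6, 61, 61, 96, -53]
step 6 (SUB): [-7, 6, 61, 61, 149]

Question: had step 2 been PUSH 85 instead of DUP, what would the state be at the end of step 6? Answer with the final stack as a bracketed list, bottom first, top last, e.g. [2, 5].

[-7, 6, 61, 85, 149]

(re-executing from step 2 with the substitution; state before step 2: [-7, 6, 61])
step 2 (PUSH 85): [-7, 6, 61, 85]
step 3 (PUSH -53): [-7, 6, 61, 85, -53]
step 4 (PUSH 96): [-7, 6, 61, 85, -53, 96]
step 5 (SWAP): [-7, 6, 61, 85, 96, -53]
step 6 (SUB): [-7, 6, 61, 85, 149]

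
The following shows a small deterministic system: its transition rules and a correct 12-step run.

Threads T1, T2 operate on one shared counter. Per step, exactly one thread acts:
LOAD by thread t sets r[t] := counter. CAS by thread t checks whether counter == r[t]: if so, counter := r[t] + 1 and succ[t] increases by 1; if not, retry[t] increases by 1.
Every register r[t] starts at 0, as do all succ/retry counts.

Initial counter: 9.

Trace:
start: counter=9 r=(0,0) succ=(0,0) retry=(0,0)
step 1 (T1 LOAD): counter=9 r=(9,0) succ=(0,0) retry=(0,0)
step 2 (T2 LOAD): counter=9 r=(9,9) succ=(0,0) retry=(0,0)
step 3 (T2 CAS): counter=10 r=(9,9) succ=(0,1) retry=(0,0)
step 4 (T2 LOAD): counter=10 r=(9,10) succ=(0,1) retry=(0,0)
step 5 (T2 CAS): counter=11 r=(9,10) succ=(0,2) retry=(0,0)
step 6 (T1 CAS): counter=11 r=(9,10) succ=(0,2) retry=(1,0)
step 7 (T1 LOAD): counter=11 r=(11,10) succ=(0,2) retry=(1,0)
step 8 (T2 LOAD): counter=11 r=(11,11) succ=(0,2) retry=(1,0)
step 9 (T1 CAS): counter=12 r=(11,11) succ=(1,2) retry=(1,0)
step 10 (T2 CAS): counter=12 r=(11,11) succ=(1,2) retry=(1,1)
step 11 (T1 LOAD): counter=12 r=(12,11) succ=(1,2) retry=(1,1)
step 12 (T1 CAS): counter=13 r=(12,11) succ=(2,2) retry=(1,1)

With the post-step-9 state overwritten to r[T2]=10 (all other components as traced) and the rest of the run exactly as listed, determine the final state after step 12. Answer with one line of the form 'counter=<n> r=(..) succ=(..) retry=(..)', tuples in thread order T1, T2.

state after step 9 := counter=12 r=(11,10) succ=(1,2) retry=(1,0)
step 10 (T2 CAS): counter=12 r=(11,10) succ=(1,2) retry=(1,1)
step 11 (T1 LOAD): counter=12 r=(12,10) succ=(1,2) retry=(1,1)
step 12 (T1 CAS): counter=13 r=(12,10) succ=(2,2) retry=(1,1)

counter=13 r=(12,10) succ=(2,2) retry=(1,1)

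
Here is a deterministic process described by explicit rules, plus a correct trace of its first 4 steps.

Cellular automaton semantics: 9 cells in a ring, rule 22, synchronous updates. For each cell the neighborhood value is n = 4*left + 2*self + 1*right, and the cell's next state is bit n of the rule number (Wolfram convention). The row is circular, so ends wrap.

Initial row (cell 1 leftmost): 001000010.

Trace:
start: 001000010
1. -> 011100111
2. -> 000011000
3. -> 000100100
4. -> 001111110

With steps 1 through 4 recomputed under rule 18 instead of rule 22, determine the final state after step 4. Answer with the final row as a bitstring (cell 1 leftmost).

(re-executing steps 1..4 under rule 18; state before step 1: 001000010)
1. -> 010100101
2. -> 000011000
3. -> 000100100
4. -> 001011010

001011010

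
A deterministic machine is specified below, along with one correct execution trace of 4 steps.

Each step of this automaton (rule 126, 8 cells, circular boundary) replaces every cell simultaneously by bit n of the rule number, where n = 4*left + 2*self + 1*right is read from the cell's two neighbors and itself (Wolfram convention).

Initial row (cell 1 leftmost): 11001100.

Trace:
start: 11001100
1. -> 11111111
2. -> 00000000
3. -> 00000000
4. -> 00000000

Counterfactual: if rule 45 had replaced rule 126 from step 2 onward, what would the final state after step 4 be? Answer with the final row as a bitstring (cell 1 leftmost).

00000000

(re-executing steps 2..4 under rule 45; state before step 2: 11111111)
2. -> 00000000
3. -> 11111111
4. -> 00000000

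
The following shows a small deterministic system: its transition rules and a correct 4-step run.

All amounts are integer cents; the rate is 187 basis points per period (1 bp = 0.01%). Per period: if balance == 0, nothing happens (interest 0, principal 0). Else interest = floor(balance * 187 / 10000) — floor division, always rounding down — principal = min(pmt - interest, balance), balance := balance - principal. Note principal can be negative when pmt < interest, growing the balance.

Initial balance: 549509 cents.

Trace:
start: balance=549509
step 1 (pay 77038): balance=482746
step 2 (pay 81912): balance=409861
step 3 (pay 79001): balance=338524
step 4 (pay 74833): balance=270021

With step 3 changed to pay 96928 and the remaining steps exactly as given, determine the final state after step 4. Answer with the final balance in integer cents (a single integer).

(re-executing from step 3 with the substitution; state before step 3: balance=409861)
step 3 (pay 96928): balance=320597
step 4 (pay 74833): balance=251759

251759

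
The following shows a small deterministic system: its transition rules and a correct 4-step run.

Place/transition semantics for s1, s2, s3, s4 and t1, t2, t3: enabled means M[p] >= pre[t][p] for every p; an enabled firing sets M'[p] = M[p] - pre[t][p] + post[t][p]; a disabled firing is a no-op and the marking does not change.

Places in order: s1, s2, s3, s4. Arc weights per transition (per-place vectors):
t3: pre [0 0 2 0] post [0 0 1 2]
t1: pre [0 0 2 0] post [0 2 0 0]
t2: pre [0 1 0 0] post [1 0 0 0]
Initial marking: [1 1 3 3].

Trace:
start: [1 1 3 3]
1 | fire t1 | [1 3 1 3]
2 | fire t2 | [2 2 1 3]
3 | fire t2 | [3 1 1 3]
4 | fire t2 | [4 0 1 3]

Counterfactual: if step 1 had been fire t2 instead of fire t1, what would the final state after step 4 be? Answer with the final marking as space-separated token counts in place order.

(re-executing from step 1 with the substitution; state before step 1: [1 1 3 3])
1 | fire t2 | [2 0 3 3]
2 | fire t2 | [2 0 3 3]
3 | fire t2 | [2 0 3 3]
4 | fire t2 | [2 0 3 3]

2 0 3 3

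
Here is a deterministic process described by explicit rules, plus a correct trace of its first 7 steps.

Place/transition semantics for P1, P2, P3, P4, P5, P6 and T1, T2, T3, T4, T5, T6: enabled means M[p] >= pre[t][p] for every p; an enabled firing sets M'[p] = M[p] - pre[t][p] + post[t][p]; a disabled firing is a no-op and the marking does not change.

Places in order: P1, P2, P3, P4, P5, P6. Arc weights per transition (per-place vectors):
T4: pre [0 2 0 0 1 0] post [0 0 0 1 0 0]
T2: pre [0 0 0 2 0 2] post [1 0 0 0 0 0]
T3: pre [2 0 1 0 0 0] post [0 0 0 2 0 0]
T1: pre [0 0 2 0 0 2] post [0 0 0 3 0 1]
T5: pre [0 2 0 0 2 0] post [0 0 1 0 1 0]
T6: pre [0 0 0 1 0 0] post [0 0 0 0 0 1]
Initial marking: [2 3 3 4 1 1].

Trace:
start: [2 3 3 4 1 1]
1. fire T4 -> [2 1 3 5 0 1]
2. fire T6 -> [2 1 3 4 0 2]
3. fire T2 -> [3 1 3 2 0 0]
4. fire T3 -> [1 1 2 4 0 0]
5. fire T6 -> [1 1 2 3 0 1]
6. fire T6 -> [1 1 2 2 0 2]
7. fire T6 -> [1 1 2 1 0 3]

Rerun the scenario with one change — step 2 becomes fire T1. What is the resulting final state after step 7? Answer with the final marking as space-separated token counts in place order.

(re-executing from step 2 with the substitution; state before step 2: [2 1 3 5 0 1])
2. fire T1 -> [2 1 3 5 0 1]
3. fire T2 -> [2 1 3 5 0 1]
4. fire T3 -> [0 1 2 7 0 1]
5. fire T6 -> [0 1 2 6 0 2]
6. fire T6 -> [0 1 2 5 0 3]
7. fire T6 -> [0 1 2 4 0 4]

0 1 2 4 0 4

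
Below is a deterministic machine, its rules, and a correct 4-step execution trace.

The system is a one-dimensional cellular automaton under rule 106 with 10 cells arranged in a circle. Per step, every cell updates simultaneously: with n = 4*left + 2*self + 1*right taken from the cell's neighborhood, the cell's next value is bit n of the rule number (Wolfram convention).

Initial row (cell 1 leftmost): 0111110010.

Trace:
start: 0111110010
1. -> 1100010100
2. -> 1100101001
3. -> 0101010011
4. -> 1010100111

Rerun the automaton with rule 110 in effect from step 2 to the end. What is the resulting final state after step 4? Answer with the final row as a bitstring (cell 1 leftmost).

(re-executing steps 2..4 under rule 110; state before step 2: 1100010100)
2. -> 1100111101
3. -> 0101100111
4. -> 1111101101

1111101101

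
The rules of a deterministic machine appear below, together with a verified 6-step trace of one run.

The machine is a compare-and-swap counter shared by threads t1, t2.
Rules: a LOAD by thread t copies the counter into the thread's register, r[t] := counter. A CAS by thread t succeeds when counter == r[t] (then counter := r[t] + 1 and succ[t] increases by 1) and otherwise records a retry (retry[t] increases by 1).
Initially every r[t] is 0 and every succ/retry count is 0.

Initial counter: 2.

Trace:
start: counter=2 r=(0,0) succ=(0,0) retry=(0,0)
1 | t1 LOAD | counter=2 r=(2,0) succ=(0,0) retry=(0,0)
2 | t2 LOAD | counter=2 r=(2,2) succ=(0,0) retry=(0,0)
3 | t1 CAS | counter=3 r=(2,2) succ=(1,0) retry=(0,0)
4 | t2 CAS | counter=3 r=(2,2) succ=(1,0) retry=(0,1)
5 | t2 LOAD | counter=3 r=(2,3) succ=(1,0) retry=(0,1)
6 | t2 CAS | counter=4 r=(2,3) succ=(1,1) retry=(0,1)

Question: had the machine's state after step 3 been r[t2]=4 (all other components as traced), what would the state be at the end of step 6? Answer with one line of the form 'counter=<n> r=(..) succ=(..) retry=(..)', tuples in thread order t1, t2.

state after step 3 := counter=3 r=(2,4) succ=(1,0) retry=(0,0)
4 | t2 CAS | counter=3 r=(2,4) succ=(1,0) retry=(0,1)
5 | t2 LOAD | counter=3 r=(2,3) succ=(1,0) retry=(0,1)
6 | t2 CAS | counter=4 r=(2,3) succ=(1,1) retry=(0,1)

counter=4 r=(2,3) succ=(1,1) retry=(0,1)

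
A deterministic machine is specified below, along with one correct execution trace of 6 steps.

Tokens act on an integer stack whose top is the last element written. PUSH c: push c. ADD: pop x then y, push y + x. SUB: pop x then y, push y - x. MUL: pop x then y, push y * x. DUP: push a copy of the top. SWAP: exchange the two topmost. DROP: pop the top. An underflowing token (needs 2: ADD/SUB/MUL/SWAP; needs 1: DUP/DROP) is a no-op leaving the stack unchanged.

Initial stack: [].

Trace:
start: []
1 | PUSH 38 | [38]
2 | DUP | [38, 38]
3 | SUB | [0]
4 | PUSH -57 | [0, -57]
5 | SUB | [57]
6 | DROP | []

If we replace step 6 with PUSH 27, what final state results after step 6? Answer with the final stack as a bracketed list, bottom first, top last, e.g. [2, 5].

(re-executing from step 6 with the substitution; state before step 6: [57])
6 | PUSH 27 | [57, 27]

[57, 27]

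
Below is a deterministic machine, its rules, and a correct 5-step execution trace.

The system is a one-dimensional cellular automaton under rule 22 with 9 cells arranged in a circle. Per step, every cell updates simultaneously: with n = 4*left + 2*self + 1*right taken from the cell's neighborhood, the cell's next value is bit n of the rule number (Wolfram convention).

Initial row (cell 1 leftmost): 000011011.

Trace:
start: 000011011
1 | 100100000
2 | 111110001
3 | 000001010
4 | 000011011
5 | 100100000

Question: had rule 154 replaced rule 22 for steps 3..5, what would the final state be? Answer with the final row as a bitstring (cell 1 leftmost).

110100111

(re-executing steps 3..5 under rule 154; state before step 3: 111110001)
3 | 111101011
4 | 111000011
5 | 110100111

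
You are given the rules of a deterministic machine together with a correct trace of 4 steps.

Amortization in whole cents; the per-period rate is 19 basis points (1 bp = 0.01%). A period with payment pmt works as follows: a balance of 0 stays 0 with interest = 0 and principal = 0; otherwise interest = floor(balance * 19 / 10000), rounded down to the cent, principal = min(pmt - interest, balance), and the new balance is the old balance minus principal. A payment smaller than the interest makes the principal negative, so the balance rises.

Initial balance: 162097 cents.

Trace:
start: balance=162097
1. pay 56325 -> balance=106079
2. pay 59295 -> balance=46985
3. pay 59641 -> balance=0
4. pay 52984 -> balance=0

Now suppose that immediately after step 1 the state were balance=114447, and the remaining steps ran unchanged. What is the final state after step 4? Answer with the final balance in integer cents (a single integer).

0

state after step 1 := balance=114447
2. pay 59295 -> balance=55369
3. pay 59641 -> balance=0
4. pay 52984 -> balance=0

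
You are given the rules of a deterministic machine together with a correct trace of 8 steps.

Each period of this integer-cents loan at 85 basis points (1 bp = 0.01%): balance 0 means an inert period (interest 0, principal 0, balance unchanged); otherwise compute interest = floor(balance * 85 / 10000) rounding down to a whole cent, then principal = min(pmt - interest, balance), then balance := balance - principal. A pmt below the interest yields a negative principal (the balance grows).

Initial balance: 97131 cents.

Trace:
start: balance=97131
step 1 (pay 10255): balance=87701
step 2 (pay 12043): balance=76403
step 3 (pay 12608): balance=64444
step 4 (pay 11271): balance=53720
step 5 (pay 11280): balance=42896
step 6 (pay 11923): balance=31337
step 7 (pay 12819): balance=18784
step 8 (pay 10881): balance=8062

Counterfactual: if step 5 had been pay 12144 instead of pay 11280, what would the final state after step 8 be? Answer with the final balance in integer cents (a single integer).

(re-executing from step 5 with the substitution; state before step 5: balance=53720)
step 5 (pay 12144): balance=42032
step 6 (pay 11923): balance=30466
step 7 (pay 12819): balance=17905
step 8 (pay 10881): balance=7176

7176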